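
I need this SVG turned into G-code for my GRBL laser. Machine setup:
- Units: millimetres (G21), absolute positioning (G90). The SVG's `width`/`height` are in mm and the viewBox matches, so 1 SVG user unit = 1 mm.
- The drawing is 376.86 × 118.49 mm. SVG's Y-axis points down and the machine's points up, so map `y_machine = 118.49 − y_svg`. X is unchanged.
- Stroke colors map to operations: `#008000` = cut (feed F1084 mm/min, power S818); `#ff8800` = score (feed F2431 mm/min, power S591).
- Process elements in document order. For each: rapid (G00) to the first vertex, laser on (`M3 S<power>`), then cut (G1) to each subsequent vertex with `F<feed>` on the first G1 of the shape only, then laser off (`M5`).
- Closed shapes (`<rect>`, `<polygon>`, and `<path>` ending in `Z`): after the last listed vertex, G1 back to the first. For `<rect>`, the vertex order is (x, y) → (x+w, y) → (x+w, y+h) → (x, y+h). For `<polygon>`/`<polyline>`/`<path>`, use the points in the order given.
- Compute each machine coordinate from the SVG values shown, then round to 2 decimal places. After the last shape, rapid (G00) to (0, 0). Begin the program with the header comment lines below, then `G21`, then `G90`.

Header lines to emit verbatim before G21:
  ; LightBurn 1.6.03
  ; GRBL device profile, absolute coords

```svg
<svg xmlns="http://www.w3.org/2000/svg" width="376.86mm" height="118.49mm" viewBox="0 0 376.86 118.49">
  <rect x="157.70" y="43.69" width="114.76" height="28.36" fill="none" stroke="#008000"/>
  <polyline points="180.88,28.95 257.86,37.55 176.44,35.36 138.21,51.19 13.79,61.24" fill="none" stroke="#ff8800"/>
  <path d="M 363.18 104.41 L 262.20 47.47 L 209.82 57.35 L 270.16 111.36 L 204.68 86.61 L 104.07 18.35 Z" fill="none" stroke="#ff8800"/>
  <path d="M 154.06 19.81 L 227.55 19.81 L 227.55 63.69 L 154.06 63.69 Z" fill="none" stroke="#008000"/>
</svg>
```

Since the viewBox matches the mm dimensions, user units are millimetres directly. The only transform is the Y-flip y_m = 118.49 − y_svg.

Shape 1 is a rectangle drawn with `<rect>`. Its stroke #008000 means cut at S818, F1084. After flipping Y the toolpath is (157.70,74.80) → (272.46,74.80) → (272.46,46.44) → (157.70,46.44) → (157.70,74.80), returning to the start.

Shape 2 is a open polyline drawn with `<polyline>`. Its stroke #ff8800 means score at S591, F2431. After flipping Y the toolpath is (180.88,89.54) → (257.86,80.94) → (176.44,83.13) → (138.21,67.30) → (13.79,57.25).

Shape 3 is a closed polygon drawn with `<path>`. Its stroke #ff8800 means score at S591, F2431. After flipping Y the toolpath is (363.18,14.08) → (262.20,71.02) → (209.82,61.14) → (270.16,7.13) → (204.68,31.88) → (104.07,100.14) → (363.18,14.08), returning to the start.

Shape 4 is a rectangle drawn with `<path>`. Its stroke #008000 means cut at S818, F1084. After flipping Y the toolpath is (154.06,98.68) → (227.55,98.68) → (227.55,54.80) → (154.06,54.80) → (154.06,98.68), returning to the start.

; LightBurn 1.6.03
; GRBL device profile, absolute coords
G21
G90
G00 X157.70 Y74.80
M3 S818
G1 X272.46 Y74.80 F1084
G1 X272.46 Y46.44
G1 X157.70 Y46.44
G1 X157.70 Y74.80
M5
G00 X180.88 Y89.54
M3 S591
G1 X257.86 Y80.94 F2431
G1 X176.44 Y83.13
G1 X138.21 Y67.30
G1 X13.79 Y57.25
M5
G00 X363.18 Y14.08
M3 S591
G1 X262.20 Y71.02 F2431
G1 X209.82 Y61.14
G1 X270.16 Y7.13
G1 X204.68 Y31.88
G1 X104.07 Y100.14
G1 X363.18 Y14.08
M5
G00 X154.06 Y98.68
M3 S818
G1 X227.55 Y98.68 F1084
G1 X227.55 Y54.80
G1 X154.06 Y54.80
G1 X154.06 Y98.68
M5
G00 X0.00 Y0.00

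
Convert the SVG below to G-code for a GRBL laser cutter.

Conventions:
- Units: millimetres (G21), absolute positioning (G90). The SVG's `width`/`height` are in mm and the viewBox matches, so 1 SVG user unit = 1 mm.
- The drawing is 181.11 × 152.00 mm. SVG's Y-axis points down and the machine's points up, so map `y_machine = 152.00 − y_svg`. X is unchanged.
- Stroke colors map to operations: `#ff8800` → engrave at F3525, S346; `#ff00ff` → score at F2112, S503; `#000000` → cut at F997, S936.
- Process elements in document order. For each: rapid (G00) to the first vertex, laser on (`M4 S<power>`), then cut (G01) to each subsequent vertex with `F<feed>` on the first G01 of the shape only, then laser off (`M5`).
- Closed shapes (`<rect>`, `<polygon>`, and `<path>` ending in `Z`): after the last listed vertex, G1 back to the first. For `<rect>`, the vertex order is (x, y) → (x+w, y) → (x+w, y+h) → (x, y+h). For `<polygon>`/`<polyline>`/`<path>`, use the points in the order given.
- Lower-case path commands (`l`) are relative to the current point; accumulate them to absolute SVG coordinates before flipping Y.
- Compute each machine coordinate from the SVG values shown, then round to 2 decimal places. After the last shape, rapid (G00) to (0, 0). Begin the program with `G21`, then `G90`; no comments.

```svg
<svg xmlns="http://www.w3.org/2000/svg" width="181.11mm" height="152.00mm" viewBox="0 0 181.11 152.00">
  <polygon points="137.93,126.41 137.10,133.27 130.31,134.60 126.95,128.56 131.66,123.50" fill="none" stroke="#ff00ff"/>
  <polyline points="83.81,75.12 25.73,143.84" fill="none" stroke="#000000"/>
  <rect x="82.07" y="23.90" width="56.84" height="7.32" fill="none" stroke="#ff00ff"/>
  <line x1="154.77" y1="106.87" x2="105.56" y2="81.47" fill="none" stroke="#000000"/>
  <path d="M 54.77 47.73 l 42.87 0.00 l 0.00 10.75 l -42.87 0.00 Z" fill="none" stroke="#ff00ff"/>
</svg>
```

viewBox `0 0 181.11 152.00` with mm width/height → 1 unit = 1 mm. Flip: y_m = 152.00 − y_svg.

**Shape 1** — `<polygon>` regular polygon, stroke `#ff00ff` → score (S503, F2112). Machine vertices: (137.93,25.59) → (137.10,18.73) → (130.31,17.40) → (126.95,23.44) → (131.66,28.50) → (137.93,25.59). Closed: final G1 returns to the first vertex.

**Shape 2** — `<polyline>` line segment, stroke `#000000` → cut (S936, F997). Machine vertices: (83.81,76.88) → (25.73,8.16). Open path.

**Shape 3** — `<rect>` rectangle, stroke `#ff00ff` → score (S503, F2112). Machine vertices: (82.07,128.10) → (138.91,128.10) → (138.91,120.78) → (82.07,120.78) → (82.07,128.10). Closed: final G1 returns to the first vertex.

**Shape 4** — `<line>` line segment, stroke `#000000` → cut (S936, F997). Machine vertices: (154.77,45.13) → (105.56,70.53). Open path.

**Shape 5** — `<path>` rectangle, stroke `#ff00ff` → score (S503, F2112). Machine vertices: (54.77,104.27) → (97.64,104.27) → (97.64,93.52) → (54.77,93.52) → (54.77,104.27). Closed: final G1 returns to the first vertex.

G21
G90
G00 X137.93 Y25.59
M4 S503
G01 X137.10 Y18.73 F2112
G01 X130.31 Y17.40
G01 X126.95 Y23.44
G01 X131.66 Y28.50
G01 X137.93 Y25.59
M5
G00 X83.81 Y76.88
M4 S936
G01 X25.73 Y8.16 F997
M5
G00 X82.07 Y128.10
M4 S503
G01 X138.91 Y128.10 F2112
G01 X138.91 Y120.78
G01 X82.07 Y120.78
G01 X82.07 Y128.10
M5
G00 X154.77 Y45.13
M4 S936
G01 X105.56 Y70.53 F997
M5
G00 X54.77 Y104.27
M4 S503
G01 X97.64 Y104.27 F2112
G01 X97.64 Y93.52
G01 X54.77 Y93.52
G01 X54.77 Y104.27
M5
G00 X0.00 Y0.00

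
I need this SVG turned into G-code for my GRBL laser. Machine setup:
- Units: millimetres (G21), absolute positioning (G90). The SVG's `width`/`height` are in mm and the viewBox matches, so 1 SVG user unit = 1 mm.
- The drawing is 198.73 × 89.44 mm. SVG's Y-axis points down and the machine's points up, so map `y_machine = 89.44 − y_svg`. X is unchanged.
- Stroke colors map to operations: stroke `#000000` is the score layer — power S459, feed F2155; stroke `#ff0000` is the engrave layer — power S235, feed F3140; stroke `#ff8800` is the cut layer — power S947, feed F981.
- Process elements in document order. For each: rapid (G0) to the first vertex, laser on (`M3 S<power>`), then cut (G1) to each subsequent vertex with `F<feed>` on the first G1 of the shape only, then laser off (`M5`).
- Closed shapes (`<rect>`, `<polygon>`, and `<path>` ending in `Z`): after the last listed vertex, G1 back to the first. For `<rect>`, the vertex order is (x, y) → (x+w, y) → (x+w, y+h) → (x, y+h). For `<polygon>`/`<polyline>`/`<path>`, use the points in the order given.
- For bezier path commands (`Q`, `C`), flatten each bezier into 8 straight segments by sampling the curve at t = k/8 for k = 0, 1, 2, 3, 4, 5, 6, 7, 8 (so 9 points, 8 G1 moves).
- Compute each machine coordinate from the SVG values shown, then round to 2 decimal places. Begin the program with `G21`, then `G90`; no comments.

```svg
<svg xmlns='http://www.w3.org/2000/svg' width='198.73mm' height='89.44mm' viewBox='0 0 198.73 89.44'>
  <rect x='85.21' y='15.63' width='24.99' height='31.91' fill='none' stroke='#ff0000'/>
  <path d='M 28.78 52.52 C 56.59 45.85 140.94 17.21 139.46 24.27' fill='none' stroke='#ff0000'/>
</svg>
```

1 u = 1 mm; y_m = 89.44 − y.

[1] `<rect>` rectangle, #ff0000→engrave S235 F3140: (85.21,73.81) → (110.20,73.81) → (110.20,41.90) → (85.21,41.90) → (85.21,73.81) (closed)

[2] `<path>` cubic bezier, #ff0000→engrave S235 F3140: (28.78,36.92) → (41.58,40.34) → (58.01,45.14) → (76.41,50.65) → (95.10,56.19) → (112.42,61.09) → (126.70,64.67) → (136.27,66.26) → (139.46,65.17)

G21
G90
G0 X85.21 Y73.81
M3 S235
G1 X110.20 Y73.81 F3140
G1 X110.20 Y41.90
G1 X85.21 Y41.90
G1 X85.21 Y73.81
M5
G0 X28.78 Y36.92
M3 S235
G1 X41.58 Y40.34 F3140
G1 X58.01 Y45.14
G1 X76.41 Y50.65
G1 X95.10 Y56.19
G1 X112.42 Y61.09
G1 X126.70 Y64.67
G1 X136.27 Y66.26
G1 X139.46 Y65.17
M5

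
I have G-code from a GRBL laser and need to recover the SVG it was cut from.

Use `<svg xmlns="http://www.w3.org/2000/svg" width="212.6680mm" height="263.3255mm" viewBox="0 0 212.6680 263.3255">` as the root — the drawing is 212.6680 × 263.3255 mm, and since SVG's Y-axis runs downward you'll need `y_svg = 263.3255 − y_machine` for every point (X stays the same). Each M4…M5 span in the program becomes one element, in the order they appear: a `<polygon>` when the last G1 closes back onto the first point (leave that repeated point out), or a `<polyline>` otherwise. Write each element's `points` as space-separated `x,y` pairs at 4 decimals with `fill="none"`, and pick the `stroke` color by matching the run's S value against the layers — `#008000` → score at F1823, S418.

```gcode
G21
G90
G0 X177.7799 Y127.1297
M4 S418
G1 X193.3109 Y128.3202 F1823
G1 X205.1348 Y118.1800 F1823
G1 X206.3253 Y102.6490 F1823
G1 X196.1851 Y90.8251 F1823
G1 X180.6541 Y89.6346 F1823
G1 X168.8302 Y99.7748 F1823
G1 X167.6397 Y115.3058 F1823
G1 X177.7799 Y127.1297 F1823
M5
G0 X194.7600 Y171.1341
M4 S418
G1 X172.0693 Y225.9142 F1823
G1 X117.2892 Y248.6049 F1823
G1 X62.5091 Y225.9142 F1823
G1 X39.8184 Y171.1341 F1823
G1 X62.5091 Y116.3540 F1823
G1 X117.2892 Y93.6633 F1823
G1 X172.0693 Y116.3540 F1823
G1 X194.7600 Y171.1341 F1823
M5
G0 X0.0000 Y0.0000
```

<svg xmlns="http://www.w3.org/2000/svg" width="212.6680mm" height="263.3255mm" viewBox="0 0 212.6680 263.3255">
  <polygon points="177.7799,136.1958 193.3109,135.0053 205.1348,145.1455 206.3253,160.6765 196.1851,172.5004 180.6541,173.6909 168.8302,163.5507 167.6397,148.0197" fill="none" stroke="#008000"/>
  <polygon points="194.7600,92.1914 172.0693,37.4113 117.2892,14.7206 62.5091,37.4113 39.8184,92.1914 62.5091,146.9715 117.2892,169.6622 172.0693,146.9715" fill="none" stroke="#008000"/>
</svg>

y_svg = 263.3255 − y_m. Every run uses S418, so all elements get stroke `#008000` (score).

[1] closed run; points: 177.7799,136.1958 193.3109,135.0053 205.1348,145.1455 206.3253,160.6765 196.1851,172.5004 180.6541,173.6909 168.8302,163.5507 167.6397,148.0197

[2] closed run; points: 194.7600,92.1914 172.0693,37.4113 117.2892,14.7206 62.5091,37.4113 39.8184,92.1914 62.5091,146.9715 117.2892,169.6622 172.0693,146.9715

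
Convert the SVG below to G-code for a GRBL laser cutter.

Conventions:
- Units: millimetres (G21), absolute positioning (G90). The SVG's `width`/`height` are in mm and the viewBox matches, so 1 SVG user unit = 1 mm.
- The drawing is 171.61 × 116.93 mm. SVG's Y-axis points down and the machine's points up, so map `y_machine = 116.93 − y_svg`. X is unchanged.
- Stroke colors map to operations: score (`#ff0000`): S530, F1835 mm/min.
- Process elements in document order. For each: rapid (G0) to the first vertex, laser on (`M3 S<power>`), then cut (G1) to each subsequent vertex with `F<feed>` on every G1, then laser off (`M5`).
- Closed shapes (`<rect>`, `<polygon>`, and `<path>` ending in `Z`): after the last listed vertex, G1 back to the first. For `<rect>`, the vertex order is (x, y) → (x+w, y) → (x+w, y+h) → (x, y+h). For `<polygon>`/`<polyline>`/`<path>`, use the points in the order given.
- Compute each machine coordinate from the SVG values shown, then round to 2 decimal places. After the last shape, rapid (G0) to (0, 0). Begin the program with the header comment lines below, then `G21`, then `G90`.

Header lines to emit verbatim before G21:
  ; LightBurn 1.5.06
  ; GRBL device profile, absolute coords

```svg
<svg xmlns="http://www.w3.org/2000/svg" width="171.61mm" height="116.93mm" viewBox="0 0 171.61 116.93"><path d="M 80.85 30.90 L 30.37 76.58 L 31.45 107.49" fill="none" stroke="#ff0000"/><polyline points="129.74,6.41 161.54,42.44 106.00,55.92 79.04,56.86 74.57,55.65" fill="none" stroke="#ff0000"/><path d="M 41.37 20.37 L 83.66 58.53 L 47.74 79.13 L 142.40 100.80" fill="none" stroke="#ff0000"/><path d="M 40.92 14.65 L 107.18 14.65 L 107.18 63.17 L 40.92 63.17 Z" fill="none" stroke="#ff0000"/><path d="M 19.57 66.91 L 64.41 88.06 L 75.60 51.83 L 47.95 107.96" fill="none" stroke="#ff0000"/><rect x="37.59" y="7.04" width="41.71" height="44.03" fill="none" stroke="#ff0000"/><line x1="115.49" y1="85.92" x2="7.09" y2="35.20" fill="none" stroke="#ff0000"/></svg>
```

viewBox `0 0 171.61 116.93` with mm width/height → 1 unit = 1 mm. Flip: y_m = 116.93 − y_svg.

**Shape 1** — `<path>` open polyline, stroke `#ff0000` → score (S530, F1835). Machine vertices: (80.85,86.03) → (30.37,40.35) → (31.45,9.44). Open path.

**Shape 2** — `<polyline>` open polyline, stroke `#ff0000` → score (S530, F1835). Machine vertices: (129.74,110.52) → (161.54,74.49) → (106.00,61.01) → (79.04,60.07) → (74.57,61.28). Open path.

**Shape 3** — `<path>` open polyline, stroke `#ff0000` → score (S530, F1835). Machine vertices: (41.37,96.56) → (83.66,58.40) → (47.74,37.80) → (142.40,16.13). Open path.

**Shape 4** — `<path>` rectangle, stroke `#ff0000` → score (S530, F1835). Machine vertices: (40.92,102.28) → (107.18,102.28) → (107.18,53.76) → (40.92,53.76) → (40.92,102.28). Closed: final G1 returns to the first vertex.

**Shape 5** — `<path>` open polyline, stroke `#ff0000` → score (S530, F1835). Machine vertices: (19.57,50.02) → (64.41,28.87) → (75.60,65.10) → (47.95,8.97). Open path.

**Shape 6** — `<rect>` rectangle, stroke `#ff0000` → score (S530, F1835). Machine vertices: (37.59,109.89) → (79.30,109.89) → (79.30,65.86) → (37.59,65.86) → (37.59,109.89). Closed: final G1 returns to the first vertex.

**Shape 7** — `<line>` line segment, stroke `#ff0000` → score (S530, F1835). Machine vertices: (115.49,31.01) → (7.09,81.73). Open path.

; LightBurn 1.5.06
; GRBL device profile, absolute coords
G21
G90
G0 X80.85 Y86.03
M3 S530
G1 X30.37 Y40.35 F1835
G1 X31.45 Y9.44 F1835
M5
G0 X129.74 Y110.52
M3 S530
G1 X161.54 Y74.49 F1835
G1 X106.00 Y61.01 F1835
G1 X79.04 Y60.07 F1835
G1 X74.57 Y61.28 F1835
M5
G0 X41.37 Y96.56
M3 S530
G1 X83.66 Y58.40 F1835
G1 X47.74 Y37.80 F1835
G1 X142.40 Y16.13 F1835
M5
G0 X40.92 Y102.28
M3 S530
G1 X107.18 Y102.28 F1835
G1 X107.18 Y53.76 F1835
G1 X40.92 Y53.76 F1835
G1 X40.92 Y102.28 F1835
M5
G0 X19.57 Y50.02
M3 S530
G1 X64.41 Y28.87 F1835
G1 X75.60 Y65.10 F1835
G1 X47.95 Y8.97 F1835
M5
G0 X37.59 Y109.89
M3 S530
G1 X79.30 Y109.89 F1835
G1 X79.30 Y65.86 F1835
G1 X37.59 Y65.86 F1835
G1 X37.59 Y109.89 F1835
M5
G0 X115.49 Y31.01
M3 S530
G1 X7.09 Y81.73 F1835
M5
G0 X0.00 Y0.00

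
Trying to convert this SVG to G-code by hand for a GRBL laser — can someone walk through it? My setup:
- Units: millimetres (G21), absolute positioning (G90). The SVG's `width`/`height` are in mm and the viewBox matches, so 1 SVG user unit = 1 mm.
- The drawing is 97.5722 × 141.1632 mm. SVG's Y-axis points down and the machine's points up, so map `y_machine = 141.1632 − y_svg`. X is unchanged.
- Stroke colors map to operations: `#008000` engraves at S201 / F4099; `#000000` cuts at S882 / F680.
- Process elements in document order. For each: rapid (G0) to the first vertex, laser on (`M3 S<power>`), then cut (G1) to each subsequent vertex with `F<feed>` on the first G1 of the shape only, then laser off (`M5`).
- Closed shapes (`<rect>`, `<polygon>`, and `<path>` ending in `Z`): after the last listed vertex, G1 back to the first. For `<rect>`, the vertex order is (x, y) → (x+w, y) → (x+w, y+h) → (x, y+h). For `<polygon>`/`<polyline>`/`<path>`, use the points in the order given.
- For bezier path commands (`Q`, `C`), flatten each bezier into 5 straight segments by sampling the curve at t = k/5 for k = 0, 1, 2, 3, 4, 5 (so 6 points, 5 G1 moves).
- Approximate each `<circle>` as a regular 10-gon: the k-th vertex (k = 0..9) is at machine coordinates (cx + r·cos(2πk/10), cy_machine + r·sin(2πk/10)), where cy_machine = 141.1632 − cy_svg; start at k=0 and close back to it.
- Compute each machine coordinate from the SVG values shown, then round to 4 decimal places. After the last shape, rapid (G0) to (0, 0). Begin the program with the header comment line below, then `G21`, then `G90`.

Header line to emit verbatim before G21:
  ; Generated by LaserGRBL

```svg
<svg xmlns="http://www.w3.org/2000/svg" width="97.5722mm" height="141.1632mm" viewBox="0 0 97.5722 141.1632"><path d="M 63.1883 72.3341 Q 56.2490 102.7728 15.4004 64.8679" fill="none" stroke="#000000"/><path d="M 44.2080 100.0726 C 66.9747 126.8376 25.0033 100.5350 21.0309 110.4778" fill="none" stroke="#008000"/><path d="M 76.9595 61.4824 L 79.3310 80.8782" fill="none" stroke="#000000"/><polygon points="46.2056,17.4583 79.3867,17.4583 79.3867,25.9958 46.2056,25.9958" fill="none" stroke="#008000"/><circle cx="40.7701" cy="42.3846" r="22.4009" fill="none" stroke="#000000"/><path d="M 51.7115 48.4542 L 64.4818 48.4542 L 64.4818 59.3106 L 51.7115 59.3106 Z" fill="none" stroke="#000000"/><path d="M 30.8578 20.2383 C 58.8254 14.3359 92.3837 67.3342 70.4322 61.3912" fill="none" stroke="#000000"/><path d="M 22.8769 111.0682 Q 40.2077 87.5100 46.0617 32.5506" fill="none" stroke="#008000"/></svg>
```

; Generated by LaserGRBL
G21
G90
G0 X63.1883 Y68.8291
M3 S882
G1 X59.0562 Y59.3874 F680
G1 X52.2114 Y55.4131
G1 X42.6538 Y56.9064
G1 X30.3835 Y63.8671
G1 X15.4004 Y76.2953
M5
G0 X44.2080 Y41.0906
M3 S201
G1 X50.9213 Y30.6852 F4099
G1 X47.0289 Y28.7290
G1 X37.4621 Y30.9350
G1 X27.1523 Y33.0161
G1 X21.0309 Y30.6854
M5
G0 X76.9595 Y79.6808
M3 S882
G1 X79.3310 Y60.2850 F680
M5
G0 X46.2056 Y123.7049
M3 S201
G1 X79.3867 Y123.7049 F4099
G1 X79.3867 Y115.1674
G1 X46.2056 Y115.1674
G1 X46.2056 Y123.7049
M5
G0 X63.1710 Y98.7786
M3 S882
G1 X58.8928 Y111.9455 F680
G1 X47.6924 Y120.0831
G1 X33.8478 Y120.0831
G1 X22.6474 Y111.9455
G1 X18.3692 Y98.7786
G1 X22.6474 Y85.6117
G1 X33.8478 Y77.4741
G1 X47.6924 Y77.4741
G1 X58.8928 Y85.6117
G1 X63.1710 Y98.7786
M5
G0 X51.7115 Y92.7090
M3 S882
G1 X64.4818 Y92.7090 F680
G1 X64.4818 Y81.8526
G1 X51.7115 Y81.8526
G1 X51.7115 Y92.7090
M5
G0 X30.8578 Y120.9249
M3 S882
G1 X47.8204 Y118.3410 F680
G1 X63.1920 Y107.2773
G1 X74.0397 Y93.3903
G1 X77.4307 Y82.3364
G1 X70.4322 Y79.7720
M5
G0 X22.8769 Y30.0950
M3 S201
G1 X29.3501 Y40.7743 F4099
G1 X34.9053 Y53.9658
G1 X39.5422 Y69.6693
G1 X43.2610 Y87.8849
G1 X46.0617 Y108.6126
M5
G0 X0.0000 Y0.0000

1 u = 1 mm; y_m = 141.1632 − y.

[1] `<path>` quadratic bezier, #000000→cut S882 F680: (63.1883,68.8291) → (59.0562,59.3874) → (52.2114,55.4131) → (42.6538,56.9064) → (30.3835,63.8671) → (15.4004,76.2953)

[2] `<path>` cubic bezier, #008000→engrave S201 F4099: (44.2080,41.0906) → (50.9213,30.6852) → (47.0289,28.7290) → (37.4621,30.9350) → (27.1523,33.0161) → (21.0309,30.6854)

[3] `<path>` line segment, #000000→cut S882 F680: (76.9595,79.6808) → (79.3310,60.2850)

[4] `<polygon>` rectangle, #008000→engrave S201 F4099: (46.2056,123.7049) → (79.3867,123.7049) → (79.3867,115.1674) → (46.2056,115.1674) → (46.2056,123.7049) (closed)

[5] `<circle>` circle, #000000→cut S882 F680: (63.1710,98.7786) → (58.8928,111.9455) → (47.6924,120.0831) → (33.8478,120.0831) → (22.6474,111.9455) → (18.3692,98.7786) → (22.6474,85.6117) → (33.8478,77.4741) → (47.6924,77.4741) → (58.8928,85.6117) → (63.1710,98.7786) (closed)

[6] `<path>` rectangle, #000000→cut S882 F680: (51.7115,92.7090) → (64.4818,92.7090) → (64.4818,81.8526) → (51.7115,81.8526) → (51.7115,92.7090) (closed)

[7] `<path>` cubic bezier, #000000→cut S882 F680: (30.8578,120.9249) → (47.8204,118.3410) → (63.1920,107.2773) → (74.0397,93.3903) → (77.4307,82.3364) → (70.4322,79.7720)

[8] `<path>` quadratic bezier, #008000→engrave S201 F4099: (22.8769,30.0950) → (29.3501,40.7743) → (34.9053,53.9658) → (39.5422,69.6693) → (43.2610,87.8849) → (46.0617,108.6126)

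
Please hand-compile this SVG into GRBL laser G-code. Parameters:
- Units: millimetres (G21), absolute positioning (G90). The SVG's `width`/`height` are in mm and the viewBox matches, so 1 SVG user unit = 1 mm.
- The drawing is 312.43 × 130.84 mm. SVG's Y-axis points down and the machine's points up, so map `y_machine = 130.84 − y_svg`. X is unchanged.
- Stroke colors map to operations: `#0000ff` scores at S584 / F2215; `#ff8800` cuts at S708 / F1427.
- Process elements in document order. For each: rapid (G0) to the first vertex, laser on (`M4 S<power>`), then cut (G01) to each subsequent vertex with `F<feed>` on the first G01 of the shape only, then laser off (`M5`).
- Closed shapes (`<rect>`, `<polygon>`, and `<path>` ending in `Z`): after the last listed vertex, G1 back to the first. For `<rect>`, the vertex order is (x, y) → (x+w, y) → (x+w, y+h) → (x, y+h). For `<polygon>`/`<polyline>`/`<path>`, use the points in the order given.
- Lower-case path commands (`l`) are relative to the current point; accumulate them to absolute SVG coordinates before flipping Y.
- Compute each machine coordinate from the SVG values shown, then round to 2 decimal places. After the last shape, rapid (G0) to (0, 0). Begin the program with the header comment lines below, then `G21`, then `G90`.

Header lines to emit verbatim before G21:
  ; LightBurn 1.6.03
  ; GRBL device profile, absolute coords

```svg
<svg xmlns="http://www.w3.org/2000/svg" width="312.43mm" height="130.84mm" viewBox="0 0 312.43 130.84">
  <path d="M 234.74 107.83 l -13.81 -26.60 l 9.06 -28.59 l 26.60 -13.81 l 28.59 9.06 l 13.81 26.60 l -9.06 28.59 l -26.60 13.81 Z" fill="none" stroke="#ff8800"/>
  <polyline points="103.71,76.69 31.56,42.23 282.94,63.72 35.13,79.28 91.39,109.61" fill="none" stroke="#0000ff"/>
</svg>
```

Since the viewBox matches the mm dimensions, user units are millimetres directly. The only transform is the Y-flip y_m = 130.84 − y_svg.

Shape 1 is a regular polygon drawn with `<path>`. Its stroke #ff8800 means cut at S708, F1427. After flipping Y the toolpath is (234.74,23.01) → (220.93,49.61) → (229.99,78.20) → (256.59,92.01) → (285.18,82.95) → (298.99,56.35) → (289.93,27.76) → (263.33,13.95) → (234.74,23.01), returning to the start.

Shape 2 is a open polyline drawn with `<polyline>`. Its stroke #0000ff means score at S584, F2215. After flipping Y the toolpath is (103.71,54.15) → (31.56,88.61) → (282.94,67.12) → (35.13,51.56) → (91.39,21.23).

; LightBurn 1.6.03
; GRBL device profile, absolute coords
G21
G90
G0 X234.74 Y23.01
M4 S708
G01 X220.93 Y49.61 F1427
G01 X229.99 Y78.20
G01 X256.59 Y92.01
G01 X285.18 Y82.95
G01 X298.99 Y56.35
G01 X289.93 Y27.76
G01 X263.33 Y13.95
G01 X234.74 Y23.01
M5
G0 X103.71 Y54.15
M4 S584
G01 X31.56 Y88.61 F2215
G01 X282.94 Y67.12
G01 X35.13 Y51.56
G01 X91.39 Y21.23
M5
G0 X0.00 Y0.00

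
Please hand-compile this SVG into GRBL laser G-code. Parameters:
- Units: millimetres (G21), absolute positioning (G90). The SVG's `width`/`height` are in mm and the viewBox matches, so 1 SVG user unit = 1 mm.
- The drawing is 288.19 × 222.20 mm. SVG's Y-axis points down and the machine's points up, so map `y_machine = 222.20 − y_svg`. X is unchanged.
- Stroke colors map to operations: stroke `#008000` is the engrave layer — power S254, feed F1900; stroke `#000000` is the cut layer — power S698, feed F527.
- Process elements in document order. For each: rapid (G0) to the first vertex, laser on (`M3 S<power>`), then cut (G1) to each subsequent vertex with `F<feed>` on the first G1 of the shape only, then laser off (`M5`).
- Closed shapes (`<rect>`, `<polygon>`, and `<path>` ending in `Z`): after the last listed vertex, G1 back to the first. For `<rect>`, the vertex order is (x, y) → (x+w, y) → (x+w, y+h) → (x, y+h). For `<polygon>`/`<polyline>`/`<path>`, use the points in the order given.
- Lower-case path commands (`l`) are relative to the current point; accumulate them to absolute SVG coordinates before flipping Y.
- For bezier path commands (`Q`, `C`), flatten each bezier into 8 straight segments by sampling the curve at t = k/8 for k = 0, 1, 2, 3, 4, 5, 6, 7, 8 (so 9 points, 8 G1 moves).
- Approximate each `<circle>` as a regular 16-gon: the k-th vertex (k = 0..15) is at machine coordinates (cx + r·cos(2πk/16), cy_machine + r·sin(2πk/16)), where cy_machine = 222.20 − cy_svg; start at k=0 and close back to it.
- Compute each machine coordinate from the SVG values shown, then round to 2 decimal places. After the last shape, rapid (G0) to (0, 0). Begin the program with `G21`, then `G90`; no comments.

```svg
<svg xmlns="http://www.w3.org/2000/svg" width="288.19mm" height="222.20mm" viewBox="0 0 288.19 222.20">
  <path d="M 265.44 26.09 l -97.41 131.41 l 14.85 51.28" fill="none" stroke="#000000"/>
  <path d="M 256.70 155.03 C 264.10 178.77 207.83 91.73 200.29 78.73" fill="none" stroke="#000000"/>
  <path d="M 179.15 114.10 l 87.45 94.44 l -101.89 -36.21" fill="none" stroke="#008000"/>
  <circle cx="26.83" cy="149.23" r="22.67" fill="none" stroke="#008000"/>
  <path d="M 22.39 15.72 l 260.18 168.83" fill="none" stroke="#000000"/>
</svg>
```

Since the viewBox matches the mm dimensions, user units are millimetres directly. The only transform is the Y-flip y_m = 222.20 − y_svg.

Shape 1 is a open polyline drawn with `<path>`. Its stroke #000000 means cut at S698, F527. After flipping Y the toolpath is (265.44,196.11) → (168.03,64.70) → (182.88,13.42).

Shape 2 is a cubic bezier drawn with `<path>`. Its stroke #000000 means cut at S698, F527. After flipping Y the toolpath is (256.70,67.17) → (256.71,63.10) → (252.07,67.25) → (244.09,77.45) → (234.10,91.54) → (223.40,107.36) → (213.33,122.73) → (205.18,135.49) → (200.29,143.47).

Shape 3 is a open polyline drawn with `<path>`. Its stroke #008000 means engrave at S254, F1900. After flipping Y the toolpath is (179.15,108.10) → (266.60,13.66) → (164.71,49.87).

Shape 4 is a circle drawn with `<circle>`. Its stroke #008000 means engrave at S254, F1900. After flipping Y the toolpath is (49.50,72.97) → (47.77,81.65) → (42.86,89.00) → (35.51,93.91) → (26.83,95.64) → (18.15,93.91) → (10.80,89.00) → (5.89,81.65) → (4.16,72.97) → (5.89,64.29) → (10.80,56.94) → (18.15,52.03) → (26.83,50.30) → (35.51,52.03) → (42.86,56.94) → (47.77,64.29) → (49.50,72.97), returning to the start.

Shape 5 is a line segment drawn with `<path>`. Its stroke #000000 means cut at S698, F527. After flipping Y the toolpath is (22.39,206.48) → (282.57,37.65).

G21
G90
G0 X265.44 Y196.11
M3 S698
G1 X168.03 Y64.70 F527
G1 X182.88 Y13.42
M5
G0 X256.70 Y67.17
M3 S698
G1 X256.71 Y63.10 F527
G1 X252.07 Y67.25
G1 X244.09 Y77.45
G1 X234.10 Y91.54
G1 X223.40 Y107.36
G1 X213.33 Y122.73
G1 X205.18 Y135.49
G1 X200.29 Y143.47
M5
G0 X179.15 Y108.10
M3 S254
G1 X266.60 Y13.66 F1900
G1 X164.71 Y49.87
M5
G0 X49.50 Y72.97
M3 S254
G1 X47.77 Y81.65 F1900
G1 X42.86 Y89.00
G1 X35.51 Y93.91
G1 X26.83 Y95.64
G1 X18.15 Y93.91
G1 X10.80 Y89.00
G1 X5.89 Y81.65
G1 X4.16 Y72.97
G1 X5.89 Y64.29
G1 X10.80 Y56.94
G1 X18.15 Y52.03
G1 X26.83 Y50.30
G1 X35.51 Y52.03
G1 X42.86 Y56.94
G1 X47.77 Y64.29
G1 X49.50 Y72.97
M5
G0 X22.39 Y206.48
M3 S698
G1 X282.57 Y37.65 F527
M5
G0 X0.00 Y0.00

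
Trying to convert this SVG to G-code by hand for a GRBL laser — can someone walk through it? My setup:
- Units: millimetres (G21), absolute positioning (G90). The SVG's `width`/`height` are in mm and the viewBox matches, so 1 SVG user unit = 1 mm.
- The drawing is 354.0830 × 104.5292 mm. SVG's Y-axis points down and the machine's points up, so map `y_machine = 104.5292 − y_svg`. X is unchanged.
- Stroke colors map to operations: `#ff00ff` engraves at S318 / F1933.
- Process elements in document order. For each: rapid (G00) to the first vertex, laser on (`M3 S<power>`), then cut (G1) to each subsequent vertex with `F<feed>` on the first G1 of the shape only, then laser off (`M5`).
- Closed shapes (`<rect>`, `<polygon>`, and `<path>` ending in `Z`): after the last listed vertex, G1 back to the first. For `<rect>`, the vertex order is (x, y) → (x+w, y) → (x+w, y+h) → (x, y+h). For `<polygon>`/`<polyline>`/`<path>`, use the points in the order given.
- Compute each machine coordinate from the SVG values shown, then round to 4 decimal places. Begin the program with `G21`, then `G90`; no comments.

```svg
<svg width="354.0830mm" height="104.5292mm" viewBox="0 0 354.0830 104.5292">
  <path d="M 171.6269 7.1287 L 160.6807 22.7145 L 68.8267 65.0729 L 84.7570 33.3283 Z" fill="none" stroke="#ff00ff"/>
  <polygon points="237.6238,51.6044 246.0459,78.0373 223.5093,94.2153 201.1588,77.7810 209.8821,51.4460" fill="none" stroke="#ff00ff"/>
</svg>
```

G21
G90
G00 X171.6269 Y97.4005
M3 S318
G1 X160.6807 Y81.8147 F1933
G1 X68.8267 Y39.4563
G1 X84.7570 Y71.2009
G1 X171.6269 Y97.4005
M5
G00 X237.6238 Y52.9248
M3 S318
G1 X246.0459 Y26.4919 F1933
G1 X223.5093 Y10.3139
G1 X201.1588 Y26.7482
G1 X209.8821 Y53.0832
G1 X237.6238 Y52.9248
M5

1 u = 1 mm; y_m = 104.5292 − y.

[1] `<path>` closed polygon, #ff00ff→engrave S318 F1933: (171.6269,97.4005) → (160.6807,81.8147) → (68.8267,39.4563) → (84.7570,71.2009) → (171.6269,97.4005) (closed)

[2] `<polygon>` regular polygon, #ff00ff→engrave S318 F1933: (237.6238,52.9248) → (246.0459,26.4919) → (223.5093,10.3139) → (201.1588,26.7482) → (209.8821,53.0832) → (237.6238,52.9248) (closed)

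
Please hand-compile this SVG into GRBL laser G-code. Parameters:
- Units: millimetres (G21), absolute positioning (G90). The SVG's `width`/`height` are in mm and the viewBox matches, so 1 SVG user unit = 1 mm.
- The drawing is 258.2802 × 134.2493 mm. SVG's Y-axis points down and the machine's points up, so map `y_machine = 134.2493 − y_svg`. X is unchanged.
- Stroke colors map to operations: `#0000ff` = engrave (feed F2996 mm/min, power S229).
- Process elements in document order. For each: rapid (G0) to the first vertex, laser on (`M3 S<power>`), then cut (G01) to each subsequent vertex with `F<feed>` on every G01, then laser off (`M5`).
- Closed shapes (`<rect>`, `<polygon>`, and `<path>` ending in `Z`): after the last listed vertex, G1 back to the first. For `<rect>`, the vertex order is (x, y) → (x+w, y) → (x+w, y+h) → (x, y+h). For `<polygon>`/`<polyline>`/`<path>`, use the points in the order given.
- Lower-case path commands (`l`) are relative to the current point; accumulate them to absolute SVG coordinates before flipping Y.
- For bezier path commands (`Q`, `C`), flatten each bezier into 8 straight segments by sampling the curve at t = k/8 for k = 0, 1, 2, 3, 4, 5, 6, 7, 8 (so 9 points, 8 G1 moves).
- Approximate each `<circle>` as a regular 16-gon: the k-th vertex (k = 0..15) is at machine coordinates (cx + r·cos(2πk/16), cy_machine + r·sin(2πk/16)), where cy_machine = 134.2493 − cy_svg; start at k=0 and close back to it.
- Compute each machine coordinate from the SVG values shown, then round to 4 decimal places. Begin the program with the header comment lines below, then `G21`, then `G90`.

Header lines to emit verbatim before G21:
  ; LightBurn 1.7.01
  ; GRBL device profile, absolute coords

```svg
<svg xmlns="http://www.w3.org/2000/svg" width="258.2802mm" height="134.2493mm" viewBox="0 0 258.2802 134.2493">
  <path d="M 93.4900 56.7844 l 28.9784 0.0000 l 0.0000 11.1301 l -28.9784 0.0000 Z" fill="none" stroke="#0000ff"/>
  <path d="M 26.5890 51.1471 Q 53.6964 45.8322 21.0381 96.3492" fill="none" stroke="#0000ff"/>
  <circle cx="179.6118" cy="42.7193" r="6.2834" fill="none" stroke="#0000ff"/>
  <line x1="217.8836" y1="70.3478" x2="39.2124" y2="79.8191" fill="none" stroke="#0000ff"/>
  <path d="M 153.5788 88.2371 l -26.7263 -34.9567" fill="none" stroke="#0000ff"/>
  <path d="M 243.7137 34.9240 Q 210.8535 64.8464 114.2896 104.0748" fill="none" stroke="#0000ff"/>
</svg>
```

; LightBurn 1.7.01
; GRBL device profile, absolute coords
G21
G90
G0 X93.4900 Y77.4649
M3 S229
G01 X122.4684 Y77.4649 F2996
G01 X122.4684 Y66.3348 F2996
G01 X93.4900 Y66.3348 F2996
G01 X93.4900 Y77.4649 F2996
M5
G0 X26.5890 Y83.1022
M3 S229
G01 X32.4320 Y83.5586 F2996
G01 X36.4073 Y82.2702 F2996
G01 X38.5150 Y79.2370 F2996
G01 X38.7550 Y74.4591 F2996
G01 X37.1273 Y67.9365 F2996
G01 X33.6319 Y59.6691 F2996
G01 X28.2688 Y49.6570 F2996
G01 X21.0381 Y37.9001 F2996
M5
G0 X185.8952 Y91.5300
M3 S229
G01 X185.4169 Y93.9346 F2996
G01 X184.0548 Y95.9730 F2996
G01 X182.0164 Y97.3351 F2996
G01 X179.6118 Y97.8134 F2996
G01 X177.2072 Y97.3351 F2996
G01 X175.1688 Y95.9730 F2996
G01 X173.8067 Y93.9346 F2996
G01 X173.3284 Y91.5300 F2996
G01 X173.8067 Y89.1254 F2996
G01 X175.1688 Y87.0870 F2996
G01 X177.2072 Y85.7249 F2996
G01 X179.6118 Y85.2466 F2996
G01 X182.0164 Y85.7249 F2996
G01 X184.0548 Y87.0870 F2996
G01 X185.4169 Y89.1254 F2996
G01 X185.8952 Y91.5300 F2996
M5
G0 X217.8836 Y63.9015
M3 S229
G01 X39.2124 Y54.4302 F2996
M5
G0 X153.5788 Y46.0122
M3 S229
G01 X126.8525 Y80.9689 F2996
M5
G0 X243.7137 Y99.3253
M3 S229
G01 X234.5033 Y91.6993 F2996
G01 X223.3021 Y83.7825 F2996
G01 X210.1102 Y75.5748 F2996
G01 X194.9276 Y67.0764 F2996
G01 X177.7542 Y58.2871 F2996
G01 X158.5901 Y49.2071 F2996
G01 X137.4352 Y39.8362 F2996
G01 X114.2896 Y30.1745 F2996
M5

viewBox `0 0 258.2802 134.2493` with mm width/height → 1 unit = 1 mm. Flip: y_m = 134.2493 − y_svg.

**Shape 1** — `<path>` rectangle, stroke `#0000ff` → engrave (S229, F2996). Machine vertices: (93.4900,77.4649) → (122.4684,77.4649) → (122.4684,66.3348) → (93.4900,66.3348) → (93.4900,77.4649). Closed: final G1 returns to the first vertex.

**Shape 2** — `<path>` quadratic bezier, stroke `#0000ff` → engrave (S229, F2996). Control points (SVG): P0=(26.5890,51.1471), P1=(53.6964,45.8322), P2=(21.0381,96.3492); sampled at t=k/8. Machine vertices: (26.5890,83.1022) → (32.4320,83.5586) → (36.4073,82.2702) → (38.5150,79.2370) → (38.7550,74.4591) → (37.1273,67.9365) → (33.6319,59.6691) → (28.2688,49.6570) → (21.0381,37.9001). Open path.

**Shape 3** — `<circle>` circle, stroke `#0000ff` → engrave (S229, F2996). Machine vertices: (185.8952,91.5300) → (185.4169,93.9346) → (184.0548,95.9730) → (182.0164,97.3351) → (179.6118,97.8134) → (177.2072,97.3351) → (175.1688,95.9730) → (173.8067,93.9346) → (173.3284,91.5300) → (173.8067,89.1254) → (175.1688,87.0870) → (177.2072,85.7249) → (179.6118,85.2466) → (182.0164,85.7249) → (184.0548,87.0870) → (185.4169,89.1254) → (185.8952,91.5300). Closed: final G1 returns to the first vertex.

**Shape 4** — `<line>` line segment, stroke `#0000ff` → engrave (S229, F2996). Machine vertices: (217.8836,63.9015) → (39.2124,54.4302). Open path.

**Shape 5** — `<path>` line segment, stroke `#0000ff` → engrave (S229, F2996). Machine vertices: (153.5788,46.0122) → (126.8525,80.9689). Open path.

**Shape 6** — `<path>` quadratic bezier, stroke `#0000ff` → engrave (S229, F2996). Control points (SVG): P0=(243.7137,34.9240), P1=(210.8535,64.8464), P2=(114.2896,104.0748); sampled at t=k/8. Machine vertices: (243.7137,99.3253) → (234.5033,91.6993) → (223.3021,83.7825) → (210.1102,75.5748) → (194.9276,67.0764) → (177.7542,58.2871) → (158.5901,49.2071) → (137.4352,39.8362) → (114.2896,30.1745). Open path.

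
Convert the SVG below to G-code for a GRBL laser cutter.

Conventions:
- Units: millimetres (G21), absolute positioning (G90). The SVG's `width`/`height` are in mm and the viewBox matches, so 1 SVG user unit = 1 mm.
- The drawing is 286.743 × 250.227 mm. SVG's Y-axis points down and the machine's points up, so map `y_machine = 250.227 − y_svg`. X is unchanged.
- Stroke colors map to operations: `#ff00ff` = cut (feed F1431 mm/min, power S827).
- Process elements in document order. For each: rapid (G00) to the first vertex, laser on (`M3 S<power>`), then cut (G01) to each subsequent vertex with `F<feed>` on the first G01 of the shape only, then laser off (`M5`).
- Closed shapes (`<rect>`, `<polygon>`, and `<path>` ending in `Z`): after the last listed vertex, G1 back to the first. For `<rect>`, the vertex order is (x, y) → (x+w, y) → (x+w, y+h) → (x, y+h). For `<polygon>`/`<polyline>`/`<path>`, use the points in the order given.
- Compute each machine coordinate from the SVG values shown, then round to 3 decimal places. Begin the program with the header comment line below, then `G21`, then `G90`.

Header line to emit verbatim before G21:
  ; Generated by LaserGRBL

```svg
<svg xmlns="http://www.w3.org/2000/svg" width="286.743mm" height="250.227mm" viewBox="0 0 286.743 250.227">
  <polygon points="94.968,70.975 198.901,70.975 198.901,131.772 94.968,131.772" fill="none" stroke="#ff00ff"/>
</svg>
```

; Generated by LaserGRBL
G21
G90
G00 X94.968 Y179.252
M3 S827
G01 X198.901 Y179.252 F1431
G01 X198.901 Y118.455
G01 X94.968 Y118.455
G01 X94.968 Y179.252
M5

viewBox `0 0 286.743 250.227` with mm width/height → 1 unit = 1 mm. Flip: y_m = 250.227 − y_svg.

**Shape 1** — `<polygon>` rectangle, stroke `#ff00ff` → cut (S827, F1431). Machine vertices: (94.968,179.252) → (198.901,179.252) → (198.901,118.455) → (94.968,118.455) → (94.968,179.252). Closed: final G1 returns to the first vertex.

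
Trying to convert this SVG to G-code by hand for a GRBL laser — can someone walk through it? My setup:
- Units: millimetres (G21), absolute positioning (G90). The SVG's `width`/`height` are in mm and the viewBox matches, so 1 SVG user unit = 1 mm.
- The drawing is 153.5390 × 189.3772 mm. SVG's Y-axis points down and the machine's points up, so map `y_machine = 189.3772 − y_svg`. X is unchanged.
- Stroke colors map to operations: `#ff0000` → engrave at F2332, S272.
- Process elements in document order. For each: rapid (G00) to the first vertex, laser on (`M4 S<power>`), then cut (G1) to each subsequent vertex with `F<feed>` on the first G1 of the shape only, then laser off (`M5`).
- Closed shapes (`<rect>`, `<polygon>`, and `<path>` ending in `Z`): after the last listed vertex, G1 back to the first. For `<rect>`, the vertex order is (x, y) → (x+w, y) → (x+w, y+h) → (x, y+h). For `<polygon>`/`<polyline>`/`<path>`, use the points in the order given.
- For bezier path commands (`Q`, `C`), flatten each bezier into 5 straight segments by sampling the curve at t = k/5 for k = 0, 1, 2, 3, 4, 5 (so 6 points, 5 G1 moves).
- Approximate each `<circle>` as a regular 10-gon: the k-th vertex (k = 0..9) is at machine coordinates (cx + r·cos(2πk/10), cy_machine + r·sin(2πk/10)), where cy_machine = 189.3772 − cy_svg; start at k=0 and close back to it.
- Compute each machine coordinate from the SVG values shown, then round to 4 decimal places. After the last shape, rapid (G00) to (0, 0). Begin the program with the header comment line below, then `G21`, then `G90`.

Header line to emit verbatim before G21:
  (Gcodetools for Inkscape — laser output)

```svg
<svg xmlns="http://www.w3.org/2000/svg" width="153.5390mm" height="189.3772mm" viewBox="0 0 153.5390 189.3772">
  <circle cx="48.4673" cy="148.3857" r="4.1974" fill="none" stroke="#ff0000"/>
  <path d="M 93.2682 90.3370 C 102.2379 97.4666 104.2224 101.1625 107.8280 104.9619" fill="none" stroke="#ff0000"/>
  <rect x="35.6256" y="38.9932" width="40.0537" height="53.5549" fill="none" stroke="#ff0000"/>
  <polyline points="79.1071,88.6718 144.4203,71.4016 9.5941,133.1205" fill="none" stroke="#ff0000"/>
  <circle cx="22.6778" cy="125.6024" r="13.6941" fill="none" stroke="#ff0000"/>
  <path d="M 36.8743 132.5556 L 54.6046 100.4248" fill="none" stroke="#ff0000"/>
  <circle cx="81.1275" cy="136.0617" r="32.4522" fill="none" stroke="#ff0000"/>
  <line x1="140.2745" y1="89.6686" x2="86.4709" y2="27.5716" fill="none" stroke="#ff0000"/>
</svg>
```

(Gcodetools for Inkscape — laser output)
G21
G90
G00 X52.6647 Y40.9915
M4 S272
G1 X51.8631 Y43.4587 F2332
G1 X49.7644 Y44.9835
G1 X47.1702 Y44.9835
G1 X45.0715 Y43.4587
G1 X44.2699 Y40.9915
G1 X45.0715 Y38.5243
G1 X47.1702 Y36.9995
G1 X49.7644 Y36.9995
G1 X51.8631 Y38.5243
G1 X52.6647 Y40.9915
M5
G00 X93.2682 Y99.0402
M4 S272
G1 X97.8806 Y95.1462 F2332
G1 X101.2297 Y91.9065
G1 X103.7286 Y89.1513
G1 X105.7903 Y86.7108
G1 X107.8280 Y84.4153
M5
G00 X35.6256 Y150.3840
M4 S272
G1 X75.6793 Y150.3840 F2332
G1 X75.6793 Y96.8291
G1 X35.6256 Y96.8291
G1 X35.6256 Y150.3840
M5
G00 X79.1071 Y100.7054
M4 S272
G1 X144.4203 Y117.9756 F2332
G1 X9.5941 Y56.2567
M5
G00 X36.3719 Y63.7748
M4 S272
G1 X33.7566 Y71.8240 F2332
G1 X26.9095 Y76.7987
G1 X18.4461 Y76.7987
G1 X11.5990 Y71.8240
G1 X8.9837 Y63.7748
G1 X11.5990 Y55.7256
G1 X18.4461 Y50.7509
G1 X26.9095 Y50.7509
G1 X33.7566 Y55.7256
G1 X36.3719 Y63.7748
M5
G00 X36.8743 Y56.8216
M4 S272
G1 X54.6046 Y88.9524 F2332
M5
G00 X113.5797 Y53.3155
M4 S272
G1 X107.3819 Y72.3904 F2332
G1 X91.1558 Y84.1794
G1 X71.0992 Y84.1794
G1 X54.8731 Y72.3904
G1 X48.6753 Y53.3155
G1 X54.8731 Y34.2406
G1 X71.0992 Y22.4516
G1 X91.1558 Y22.4516
G1 X107.3819 Y34.2406
G1 X113.5797 Y53.3155
M5
G00 X140.2745 Y99.7086
M4 S272
G1 X86.4709 Y161.8056 F2332
M5
G00 X0.0000 Y0.0000

1 u = 1 mm; y_m = 189.3772 − y.

[1] `<circle>` circle, #ff0000→engrave S272 F2332: (52.6647,40.9915) → (51.8631,43.4587) → (49.7644,44.9835) → (47.1702,44.9835) → (45.0715,43.4587) → (44.2699,40.9915) → (45.0715,38.5243) → (47.1702,36.9995) → (49.7644,36.9995) → (51.8631,38.5243) → (52.6647,40.9915) (closed)

[2] `<path>` cubic bezier, #ff0000→engrave S272 F2332: (93.2682,99.0402) → (97.8806,95.1462) → (101.2297,91.9065) → (103.7286,89.1513) → (105.7903,86.7108) → (107.8280,84.4153)

[3] `<rect>` rectangle, #ff0000→engrave S272 F2332: (35.6256,150.3840) → (75.6793,150.3840) → (75.6793,96.8291) → (35.6256,96.8291) → (35.6256,150.3840) (closed)

[4] `<polyline>` open polyline, #ff0000→engrave S272 F2332: (79.1071,100.7054) → (144.4203,117.9756) → (9.5941,56.2567)

[5] `<circle>` circle, #ff0000→engrave S272 F2332: (36.3719,63.7748) → (33.7566,71.8240) → (26.9095,76.7987) → (18.4461,76.7987) → (11.5990,71.8240) → (8.9837,63.7748) → (11.5990,55.7256) → (18.4461,50.7509) → (26.9095,50.7509) → (33.7566,55.7256) → (36.3719,63.7748) (closed)

[6] `<path>` line segment, #ff0000→engrave S272 F2332: (36.8743,56.8216) → (54.6046,88.9524)

[7] `<circle>` circle, #ff0000→engrave S272 F2332: (113.5797,53.3155) → (107.3819,72.3904) → (91.1558,84.1794) → (71.0992,84.1794) → (54.8731,72.3904) → (48.6753,53.3155) → (54.8731,34.2406) → (71.0992,22.4516) → (91.1558,22.4516) → (107.3819,34.2406) → (113.5797,53.3155) (closed)

[8] `<line>` line segment, #ff0000→engrave S272 F2332: (140.2745,99.7086) → (86.4709,161.8056)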